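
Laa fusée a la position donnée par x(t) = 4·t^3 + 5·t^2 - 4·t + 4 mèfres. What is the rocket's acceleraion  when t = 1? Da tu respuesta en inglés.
Starting from position x(t) = 4·t^3 + 5·t^2 - 4·t + 4, we take 2 derivatives. Taking d/dt of x(t), we find v(t) = 12·t^2 + 10·t - 4. The derivative of velocity gives acceleration: a(t) = 24·t + 10. We have acceleration a(t) = 24·t + 10. Substituting t = 1: a(1) = 34.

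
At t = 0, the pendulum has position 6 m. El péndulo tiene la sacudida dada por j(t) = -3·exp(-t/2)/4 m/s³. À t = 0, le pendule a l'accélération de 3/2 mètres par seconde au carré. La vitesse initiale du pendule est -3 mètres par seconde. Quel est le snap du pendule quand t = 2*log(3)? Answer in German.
Wir müssen unsere Gleichung für den Ruck j(t) = -3·exp(-t/2)/4 1-mal ableiten. Mit d/dt von j(t) finden wir s(t) = 3·exp(-t/2)/8. Mit s(t) = 3·exp(-t/2)/8 und Einsetzen von t = 2*log(3), finden wir s = 1/8.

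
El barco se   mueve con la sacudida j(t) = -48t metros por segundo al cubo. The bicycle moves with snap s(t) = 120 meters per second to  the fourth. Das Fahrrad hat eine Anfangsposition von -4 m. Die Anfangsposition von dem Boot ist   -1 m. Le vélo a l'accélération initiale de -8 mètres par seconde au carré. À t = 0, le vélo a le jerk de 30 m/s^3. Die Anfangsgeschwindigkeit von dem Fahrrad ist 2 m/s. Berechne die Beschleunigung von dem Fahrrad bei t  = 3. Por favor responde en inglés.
To find the answer, we compute 2 integrals of s(t) = 120. The integral of snap is jerk. Using j(0) = 30, we get j(t) = 120·t + 30. The integral of jerk is acceleration. Using a(0) = -8, we get a(t) = 60·t^2 + 30·t - 8. Using a(t) = 60·t^2 + 30·t - 8 and substituting t = 3, we find a = 622.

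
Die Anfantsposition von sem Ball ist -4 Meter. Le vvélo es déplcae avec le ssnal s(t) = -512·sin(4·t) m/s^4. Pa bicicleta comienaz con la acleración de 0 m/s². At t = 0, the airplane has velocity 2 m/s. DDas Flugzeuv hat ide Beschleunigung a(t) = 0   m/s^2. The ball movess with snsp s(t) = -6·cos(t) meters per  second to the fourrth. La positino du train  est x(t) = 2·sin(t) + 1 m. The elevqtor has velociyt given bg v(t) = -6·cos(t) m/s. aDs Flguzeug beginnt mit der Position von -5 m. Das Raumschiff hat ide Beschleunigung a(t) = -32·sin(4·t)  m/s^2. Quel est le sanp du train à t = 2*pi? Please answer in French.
Nous devons dériver notre équation de la position x(t) = 2·sin(t) + 1 4 fois. La dérivée de la position donne la vitesse: v(t) = 2·cos(t). En dérivant la vitesse, nous obtenons l'accélération: a(t) = -2·sin(t). En dérivant l'accélération, nous obtenons le jerk: j(t) = -2·cos(t). La dérivée du jerk donne le snap: s(t) = 2·sin(t). De l'équation du snap s(t) = 2·sin(t), nous substituons t = 2*pi pour obtenir s = 0.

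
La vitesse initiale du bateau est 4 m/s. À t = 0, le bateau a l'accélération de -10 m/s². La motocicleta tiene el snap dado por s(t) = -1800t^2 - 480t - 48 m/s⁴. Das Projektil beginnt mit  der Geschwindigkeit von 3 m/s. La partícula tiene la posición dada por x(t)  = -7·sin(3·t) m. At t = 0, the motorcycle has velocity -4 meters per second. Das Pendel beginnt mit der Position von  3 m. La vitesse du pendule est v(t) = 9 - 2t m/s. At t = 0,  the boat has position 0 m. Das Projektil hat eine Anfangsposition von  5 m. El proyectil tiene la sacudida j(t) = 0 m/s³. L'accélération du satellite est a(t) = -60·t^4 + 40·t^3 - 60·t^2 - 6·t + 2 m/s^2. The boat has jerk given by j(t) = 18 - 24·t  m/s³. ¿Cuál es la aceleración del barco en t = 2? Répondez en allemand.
Wir müssen das Integral unserer Gleichung für den Ruck j(t) = 18 - 24·t 1-mal finden. Durch Integration von dem Ruck und Verwendung der Anfangsbedingung a(0) = -10, erhalten wir a(t) = -12·t^2 + 18·t - 10. Mit a(t) = -12·t^2 + 18·t - 10 und Einsetzen von t = 2, finden wir a = -22.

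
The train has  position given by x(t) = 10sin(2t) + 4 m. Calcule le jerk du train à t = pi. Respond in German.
Ausgehend von der Position x(t) = 10·sin(2·t) + 4, nehmen wir 3 Ableitungen. Durch Ableiten von der Position erhalten wir die Geschwindigkeit: v(t) = 20·cos(2·t). Mit d/dt von v(t) finden wir a(t) = -40·sin(2·t). Die Ableitung von der Beschleunigung ergibt den Ruck: j(t) = -80·cos(2·t). Aus der Gleichung für den Ruck j(t) = -80·cos(2·t), setzen wir t = pi ein und erhalten j = -80.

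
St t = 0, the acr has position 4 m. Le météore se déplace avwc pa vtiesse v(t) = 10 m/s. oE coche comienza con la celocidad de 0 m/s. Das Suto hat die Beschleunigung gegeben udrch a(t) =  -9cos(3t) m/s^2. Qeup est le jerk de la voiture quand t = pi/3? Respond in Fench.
En partant de l'accélération a(t) = -9·cos(3·t), nous prenons 1 dérivée. La dérivée de l'accélération donne le jerk: j(t) = 27·sin(3·t). Nous avons le jerk j(t) = 27·sin(3·t). En substituant t = pi/3: j(pi/3) = 0.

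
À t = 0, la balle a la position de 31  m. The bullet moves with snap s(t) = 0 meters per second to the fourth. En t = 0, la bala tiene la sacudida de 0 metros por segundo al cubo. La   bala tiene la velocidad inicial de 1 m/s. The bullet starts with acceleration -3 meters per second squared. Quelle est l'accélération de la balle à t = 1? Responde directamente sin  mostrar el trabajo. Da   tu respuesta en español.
La respuesta es -3.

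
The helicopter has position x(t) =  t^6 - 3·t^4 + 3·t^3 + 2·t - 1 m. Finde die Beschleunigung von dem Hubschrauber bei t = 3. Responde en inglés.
We must differentiate our position equation x(t) = t^6 - 3·t^4 + 3·t^3 + 2·t - 1 2 times. Differentiating position, we get velocity: v(t) = 6·t^5 - 12·t^3 + 9·t^2 + 2. The derivative of velocity gives acceleration: a(t) = 30·t^4 - 36·t^2 + 18·t. Using a(t) = 30·t^4 - 36·t^2 + 18·t and substituting t = 3, we find a = 2160.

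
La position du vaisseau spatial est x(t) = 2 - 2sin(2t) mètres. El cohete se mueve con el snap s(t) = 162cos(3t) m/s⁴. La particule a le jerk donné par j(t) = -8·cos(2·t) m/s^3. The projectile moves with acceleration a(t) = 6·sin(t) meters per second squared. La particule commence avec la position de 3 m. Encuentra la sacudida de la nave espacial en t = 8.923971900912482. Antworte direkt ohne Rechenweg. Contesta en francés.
j(8.923971900912482) = 8.62312083822025.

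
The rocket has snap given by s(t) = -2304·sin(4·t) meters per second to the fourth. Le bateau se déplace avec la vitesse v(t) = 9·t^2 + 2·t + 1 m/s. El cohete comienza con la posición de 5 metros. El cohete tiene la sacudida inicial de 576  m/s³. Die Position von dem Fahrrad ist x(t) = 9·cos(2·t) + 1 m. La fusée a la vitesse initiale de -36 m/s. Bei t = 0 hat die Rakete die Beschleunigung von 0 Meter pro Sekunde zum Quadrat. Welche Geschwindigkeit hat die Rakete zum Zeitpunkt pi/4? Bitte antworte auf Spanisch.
Necesitamos integrar nuestra ecuación del snap s(t) = -2304·sin(4·t) 3 veces. Integrando el snap y usando la condición inicial j(0) = 576, obtenemos j(t) = 576·cos(4·t). Integrando la sacudida y usando la condición inicial a(0) = 0, obtenemos a(t) = 144·sin(4·t). La antiderivada de la aceleración, con v(0) = -36, da la velocidad: v(t) = -36·cos(4·t). Usando v(t) = -36·cos(4·t) y sustituyendo t = pi/4, encontramos v = 36.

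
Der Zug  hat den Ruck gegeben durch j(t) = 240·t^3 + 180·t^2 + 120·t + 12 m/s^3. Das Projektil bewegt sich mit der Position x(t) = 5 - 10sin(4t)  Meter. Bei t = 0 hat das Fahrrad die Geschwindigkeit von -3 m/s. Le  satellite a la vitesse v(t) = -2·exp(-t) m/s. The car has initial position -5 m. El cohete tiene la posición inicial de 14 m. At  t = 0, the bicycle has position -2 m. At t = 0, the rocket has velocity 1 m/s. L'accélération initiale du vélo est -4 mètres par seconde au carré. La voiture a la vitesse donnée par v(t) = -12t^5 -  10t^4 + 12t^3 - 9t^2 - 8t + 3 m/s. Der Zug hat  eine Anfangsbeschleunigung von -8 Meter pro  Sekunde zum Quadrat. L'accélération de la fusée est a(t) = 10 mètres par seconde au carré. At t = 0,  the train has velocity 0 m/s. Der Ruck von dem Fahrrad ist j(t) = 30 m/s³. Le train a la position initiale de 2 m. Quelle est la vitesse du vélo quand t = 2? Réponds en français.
Pour résoudre ceci, nous devons prendre 2 intégrales de notre équation du jerk j(t) = 30. En prenant ∫j(t)dt et en appliquant a(0) = -4, nous trouvons a(t) = 30·t - 4. L'intégrale de l'accélération est la vitesse. En utilisant v(0) = -3, nous obtenons v(t) = 15·t^2 - 4·t - 3. Nous avons la vitesse v(t) = 15·t^2 - 4·t - 3. En substituant t = 2: v(2) = 49.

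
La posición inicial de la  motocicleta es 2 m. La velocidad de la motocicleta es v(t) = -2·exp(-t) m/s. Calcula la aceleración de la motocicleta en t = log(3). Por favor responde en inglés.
We must differentiate our velocity equation v(t) = -2·exp(-t) 1 time. Differentiating velocity, we get acceleration: a(t) = 2·exp(-t). From the given acceleration equation a(t) = 2·exp(-t), we substitute t = log(3) to get a = 2/3.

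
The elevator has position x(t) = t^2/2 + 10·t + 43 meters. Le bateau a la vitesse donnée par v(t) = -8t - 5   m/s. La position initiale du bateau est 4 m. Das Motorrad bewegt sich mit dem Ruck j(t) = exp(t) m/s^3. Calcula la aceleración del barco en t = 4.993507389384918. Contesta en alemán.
Um dies zu lösen, müssen wir 1 Ableitung unserer Gleichung für die Geschwindigkeit v(t) = -8·t - 5 nehmen. Mit d/dt von v(t) finden wir a(t) = -8. Aus der Gleichung für die Beschleunigung a(t) = -8, setzen wir t = 4.993507389384918 ein und erhalten a = -8.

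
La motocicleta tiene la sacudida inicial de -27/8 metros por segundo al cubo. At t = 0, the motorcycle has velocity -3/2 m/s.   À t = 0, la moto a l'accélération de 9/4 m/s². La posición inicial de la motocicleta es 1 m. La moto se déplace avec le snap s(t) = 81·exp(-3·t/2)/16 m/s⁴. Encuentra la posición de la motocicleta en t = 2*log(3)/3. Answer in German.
Wir müssen unsere Gleichung für den Snap s(t) = 81·exp(-3·t/2)/16 4-mal integrieren. Das Integral von dem Snap, mit j(0) = -27/8, ergibt den Ruck: j(t) = -27·exp(-3·t/2)/8. Durch Integration von dem Ruck und Verwendung der Anfangsbedingung a(0) = 9/4, erhalten wir a(t) = 9·exp(-3·t/2)/4. Mit ∫a(t)dt und Anwendung von v(0) = -3/2, finden wir v(t) = -3·exp(-3·t/2)/2. Die Stammfunktion von der Geschwindigkeit, mit x(0) = 1, ergibt die Position: x(t) = exp(-3·t/2). Wir haben die Position x(t) = exp(-3·t/2). Durch Einsetzen von t = 2*log(3)/3: x(2*log(3)/3) = 1/3.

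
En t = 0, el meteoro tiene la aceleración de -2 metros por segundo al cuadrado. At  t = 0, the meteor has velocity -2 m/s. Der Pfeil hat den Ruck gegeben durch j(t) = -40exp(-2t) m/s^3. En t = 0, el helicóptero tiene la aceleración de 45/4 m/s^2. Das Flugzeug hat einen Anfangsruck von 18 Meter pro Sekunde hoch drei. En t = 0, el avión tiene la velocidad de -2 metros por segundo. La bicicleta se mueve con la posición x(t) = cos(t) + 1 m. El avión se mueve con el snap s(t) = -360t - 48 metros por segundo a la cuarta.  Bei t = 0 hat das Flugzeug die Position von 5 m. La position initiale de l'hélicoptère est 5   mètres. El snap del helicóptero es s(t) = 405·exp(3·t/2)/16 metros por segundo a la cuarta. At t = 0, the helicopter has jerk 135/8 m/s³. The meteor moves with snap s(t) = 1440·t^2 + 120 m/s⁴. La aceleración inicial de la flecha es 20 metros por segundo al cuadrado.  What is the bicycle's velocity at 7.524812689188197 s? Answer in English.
To solve this, we need to take 1 derivative of our position equation x(t) = cos(t) + 1. Differentiating position, we get velocity: v(t) = -sin(t). We have velocity v(t) = -sin(t). Substituting t = 7.524812689188197: v(7.524812689188197) = -0.946311314452241.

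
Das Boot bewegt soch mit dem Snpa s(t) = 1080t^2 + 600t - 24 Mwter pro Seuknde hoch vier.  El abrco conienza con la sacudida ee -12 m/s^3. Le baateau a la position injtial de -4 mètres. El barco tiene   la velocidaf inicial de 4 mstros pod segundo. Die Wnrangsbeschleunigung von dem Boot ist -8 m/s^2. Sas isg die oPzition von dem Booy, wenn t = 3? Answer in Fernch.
Nous devons trouver la primitive de notre équation du snap s(t) = 1080·t^2 + 600·t - 24 4 fois. En prenant ∫s(t)dt et en appliquant j(0) = -12, nous trouvons j(t) = 360·t^3 + 300·t^2 - 24·t - 12. En prenant ∫j(t)dt et en appliquant a(0) = -8, nous trouvons a(t) = 90·t^4 + 100·t^3 - 12·t^2 - 12·t - 8. En intégrant l'accélération et en utilisant la condition initiale v(0) = 4, nous obtenons v(t) = 18·t^5 + 25·t^4 - 4·t^3 - 6·t^2 - 8·t + 4. L'intégrale de la vitesse est la position. En utilisant x(0) = -4, nous obtenons x(t) = 3·t^6 + 5·t^5 - t^4 - 2·t^3 - 4·t^2 + 4·t - 4. Nous avons la position x(t) = 3·t^6 + 5·t^5 - t^4 - 2·t^3 - 4·t^2 + 4·t - 4. En substituant t = 3: x(3) = 3239.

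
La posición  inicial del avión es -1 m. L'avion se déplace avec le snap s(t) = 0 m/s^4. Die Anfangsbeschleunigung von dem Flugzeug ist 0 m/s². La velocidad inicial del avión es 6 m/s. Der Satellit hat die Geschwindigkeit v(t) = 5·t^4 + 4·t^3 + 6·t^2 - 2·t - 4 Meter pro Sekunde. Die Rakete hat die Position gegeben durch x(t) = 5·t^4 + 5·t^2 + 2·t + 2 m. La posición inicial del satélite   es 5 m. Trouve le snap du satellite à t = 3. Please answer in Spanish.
Partiendo de la velocidad v(t) = 5·t^4 + 4·t^3 + 6·t^2 - 2·t - 4, tomamos 3 derivadas. Derivando la velocidad, obtenemos la aceleración: a(t) = 20·t^3 + 12·t^2 + 12·t - 2. Tomando d/dt de a(t), encontramos j(t) = 60·t^2 + 24·t + 12. Tomando d/dt de j(t), encontramos s(t) = 120·t + 24. Usando s(t) = 120·t + 24 y sustituyendo t = 3, encontramos s = 384.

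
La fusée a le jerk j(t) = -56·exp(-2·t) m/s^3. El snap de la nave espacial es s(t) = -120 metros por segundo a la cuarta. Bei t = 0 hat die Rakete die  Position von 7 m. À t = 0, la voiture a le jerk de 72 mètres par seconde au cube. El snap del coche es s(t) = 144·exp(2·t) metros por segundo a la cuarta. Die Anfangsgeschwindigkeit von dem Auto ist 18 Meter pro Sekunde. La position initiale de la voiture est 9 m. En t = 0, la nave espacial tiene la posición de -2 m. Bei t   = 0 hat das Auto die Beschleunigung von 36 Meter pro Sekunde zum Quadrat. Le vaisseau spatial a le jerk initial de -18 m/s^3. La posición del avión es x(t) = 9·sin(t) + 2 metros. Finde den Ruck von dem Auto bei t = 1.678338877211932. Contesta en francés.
Nous devons intégrer notre équation du snap s(t) = 144·exp(2·t) 1 fois. En intégrant le snap et en utilisant la condition initiale j(0) = 72, nous obtenons j(t) = 72·exp(2·t). Nous avons le jerk j(t) = 72·exp(2·t). En substituant t = 1.678338877211932: j(1.678338877211932) = 2065.94674697519.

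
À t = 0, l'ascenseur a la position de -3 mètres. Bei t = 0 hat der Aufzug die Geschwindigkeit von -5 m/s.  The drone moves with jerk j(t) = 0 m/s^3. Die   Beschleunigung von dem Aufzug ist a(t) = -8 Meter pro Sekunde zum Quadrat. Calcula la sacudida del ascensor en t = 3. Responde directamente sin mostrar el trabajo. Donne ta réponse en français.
La réponse est 0.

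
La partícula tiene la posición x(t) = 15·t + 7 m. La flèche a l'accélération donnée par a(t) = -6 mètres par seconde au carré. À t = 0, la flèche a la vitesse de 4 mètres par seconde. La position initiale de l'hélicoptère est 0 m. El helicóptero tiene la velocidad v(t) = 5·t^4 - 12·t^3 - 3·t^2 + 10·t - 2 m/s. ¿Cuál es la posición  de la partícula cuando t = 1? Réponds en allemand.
Aus der Gleichung für die Position x(t) = 15·t + 7, setzen wir t = 1 ein und erhalten x = 22.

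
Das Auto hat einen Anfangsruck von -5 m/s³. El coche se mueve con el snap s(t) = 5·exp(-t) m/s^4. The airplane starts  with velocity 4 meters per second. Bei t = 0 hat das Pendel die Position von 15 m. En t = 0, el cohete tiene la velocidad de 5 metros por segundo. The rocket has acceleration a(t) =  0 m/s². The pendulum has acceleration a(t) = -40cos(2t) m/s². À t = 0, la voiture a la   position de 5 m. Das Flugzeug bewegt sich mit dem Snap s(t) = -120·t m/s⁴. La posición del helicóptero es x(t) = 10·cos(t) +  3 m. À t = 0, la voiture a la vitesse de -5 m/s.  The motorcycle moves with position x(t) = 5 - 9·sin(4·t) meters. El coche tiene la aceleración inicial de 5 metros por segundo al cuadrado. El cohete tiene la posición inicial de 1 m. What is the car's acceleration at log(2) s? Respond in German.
Um dies zu lösen, müssen wir 2 Stammfunktionen unserer Gleichung für den Snap s(t) = 5·exp(-t) finden. Das Integral von dem Snap ist der Ruck. Mit j(0) = -5 erhalten wir j(t) = -5·exp(-t). Die Stammfunktion von dem Ruck ist die Beschleunigung. Mit a(0) = 5 erhalten wir a(t) = 5·exp(-t). Aus der Gleichung für die Beschleunigung a(t) = 5·exp(-t), setzen wir t = log(2) ein und erhalten a = 5/2.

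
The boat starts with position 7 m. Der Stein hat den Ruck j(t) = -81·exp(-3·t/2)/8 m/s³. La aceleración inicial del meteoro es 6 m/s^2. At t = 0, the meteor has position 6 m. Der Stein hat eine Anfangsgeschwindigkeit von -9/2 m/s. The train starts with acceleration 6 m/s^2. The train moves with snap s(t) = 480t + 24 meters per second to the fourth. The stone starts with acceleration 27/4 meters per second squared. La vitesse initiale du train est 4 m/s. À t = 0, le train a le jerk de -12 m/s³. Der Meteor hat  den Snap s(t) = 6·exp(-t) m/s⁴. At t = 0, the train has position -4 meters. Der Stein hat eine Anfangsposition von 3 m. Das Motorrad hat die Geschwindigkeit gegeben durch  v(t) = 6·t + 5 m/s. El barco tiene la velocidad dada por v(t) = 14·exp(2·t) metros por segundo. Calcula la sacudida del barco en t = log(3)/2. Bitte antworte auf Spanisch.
Partiendo de la velocidad v(t) = 14·exp(2·t), tomamos 2 derivadas. Derivando la velocidad, obtenemos la aceleración: a(t) = 28·exp(2·t). Tomando d/dt de a(t), encontramos j(t) = 56·exp(2·t). Usando j(t) = 56·exp(2·t) y sustituyendo t = log(3)/2, encontramos j = 168.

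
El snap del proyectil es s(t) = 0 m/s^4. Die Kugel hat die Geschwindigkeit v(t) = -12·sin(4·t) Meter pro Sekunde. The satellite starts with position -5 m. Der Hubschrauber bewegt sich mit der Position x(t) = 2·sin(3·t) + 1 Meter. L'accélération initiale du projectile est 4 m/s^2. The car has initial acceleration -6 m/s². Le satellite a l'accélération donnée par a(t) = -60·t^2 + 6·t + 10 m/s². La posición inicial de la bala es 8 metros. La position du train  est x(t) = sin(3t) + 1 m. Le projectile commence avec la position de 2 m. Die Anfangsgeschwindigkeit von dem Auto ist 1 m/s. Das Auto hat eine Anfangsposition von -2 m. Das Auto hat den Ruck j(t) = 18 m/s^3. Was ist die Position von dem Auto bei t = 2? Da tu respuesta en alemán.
Wir müssen unsere Gleichung für den Ruck j(t) = 18 3-mal integrieren. Mit ∫j(t)dt und Anwendung von a(0) = -6, finden wir a(t) = 18·t - 6. Die Stammfunktion von der Beschleunigung ist die Geschwindigkeit. Mit v(0) = 1 erhalten wir v(t) = 9·t^2 - 6·t + 1. Mit ∫v(t)dt und Anwendung von x(0) = -2, finden wir x(t) = 3·t^3 - 3·t^2 + t - 2. Aus der Gleichung für die Position x(t) = 3·t^3 - 3·t^2 + t - 2, setzen wir t = 2 ein und erhalten x = 12.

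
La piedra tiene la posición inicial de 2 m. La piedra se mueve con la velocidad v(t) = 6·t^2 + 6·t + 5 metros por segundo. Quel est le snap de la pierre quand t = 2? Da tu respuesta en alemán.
Um dies zu lösen, müssen wir 3 Ableitungen unserer Gleichung für die Geschwindigkeit v(t) = 6·t^2 + 6·t + 5 nehmen. Die Ableitung von der Geschwindigkeit ergibt die Beschleunigung: a(t) = 12·t + 6. Durch Ableiten von der Beschleunigung erhalten wir den Ruck: j(t) = 12. Durch Ableiten von dem Ruck erhalten wir den Snap: s(t) = 0. Mit s(t) = 0 und Einsetzen von t = 2, finden wir s = 0.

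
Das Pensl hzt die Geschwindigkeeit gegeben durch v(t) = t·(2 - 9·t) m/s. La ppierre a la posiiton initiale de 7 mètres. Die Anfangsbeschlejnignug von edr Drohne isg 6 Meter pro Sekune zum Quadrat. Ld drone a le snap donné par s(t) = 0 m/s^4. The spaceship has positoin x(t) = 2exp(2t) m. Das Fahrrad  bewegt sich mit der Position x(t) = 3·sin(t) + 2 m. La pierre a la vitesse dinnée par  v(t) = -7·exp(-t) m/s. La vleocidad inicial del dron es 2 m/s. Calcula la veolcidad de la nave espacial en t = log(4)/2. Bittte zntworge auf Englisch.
Starting from position x(t) = 2·exp(2·t), we take 1 derivative. Taking d/dt of x(t), we find v(t) = 4·exp(2·t). Using v(t) = 4·exp(2·t) and substituting t = log(4)/2, we find v = 16.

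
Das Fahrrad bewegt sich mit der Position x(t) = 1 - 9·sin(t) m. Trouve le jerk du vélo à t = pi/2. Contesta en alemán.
Um dies zu lösen, müssen wir 3 Ableitungen unserer Gleichung für die Position x(t) = 1 - 9·sin(t) nehmen. Durch Ableiten von der Position erhalten wir die Geschwindigkeit: v(t) = -9·cos(t). Die Ableitung von der Geschwindigkeit ergibt die Beschleunigung: a(t) = 9·sin(t). Die Ableitung von der Beschleunigung ergibt den Ruck: j(t) = 9·cos(t). Mit j(t) = 9·cos(t) und Einsetzen von t = pi/2, finden wir j = 0.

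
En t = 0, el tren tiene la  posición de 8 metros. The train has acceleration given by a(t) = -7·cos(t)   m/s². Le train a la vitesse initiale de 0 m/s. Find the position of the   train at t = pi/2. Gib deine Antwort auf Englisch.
We must find the antiderivative of our acceleration equation a(t) = -7·cos(t) 2 times. Integrating acceleration and using the initial condition v(0) = 0, we get v(t) = -7·sin(t). Integrating velocity and using the initial condition x(0) = 8, we get x(t) = 7·cos(t) + 1. From the given position equation x(t) = 7·cos(t) + 1, we substitute t = pi/2 to get x = 1.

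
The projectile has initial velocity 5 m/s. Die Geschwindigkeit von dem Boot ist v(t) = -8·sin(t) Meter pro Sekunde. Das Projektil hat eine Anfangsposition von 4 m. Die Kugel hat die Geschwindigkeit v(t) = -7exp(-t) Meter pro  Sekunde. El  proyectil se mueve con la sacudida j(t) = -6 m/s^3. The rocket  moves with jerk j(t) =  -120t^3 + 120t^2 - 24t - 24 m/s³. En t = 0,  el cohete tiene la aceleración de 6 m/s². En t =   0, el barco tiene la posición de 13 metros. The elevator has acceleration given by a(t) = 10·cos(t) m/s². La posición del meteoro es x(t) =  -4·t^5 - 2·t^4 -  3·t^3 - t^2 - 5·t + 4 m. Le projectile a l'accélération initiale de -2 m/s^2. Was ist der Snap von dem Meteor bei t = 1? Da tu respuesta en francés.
Nous devons dériver notre équation de la position x(t) = -4·t^5 - 2·t^4 - 3·t^3 - t^2 - 5·t + 4 4 fois. La dérivée de la position donne la vitesse: v(t) = -20·t^4 - 8·t^3 - 9·t^2 - 2·t - 5. La dérivée de la vitesse donne l'accélération: a(t) = -80·t^3 - 24·t^2 - 18·t - 2. La dérivée de l'accélération donne le jerk: j(t) = -240·t^2 - 48·t - 18. En prenant d/dt de j(t), nous trouvons s(t) = -480·t - 48. De l'équation du snap s(t) = -480·t - 48, nous substituons t = 1 pour obtenir s = -528.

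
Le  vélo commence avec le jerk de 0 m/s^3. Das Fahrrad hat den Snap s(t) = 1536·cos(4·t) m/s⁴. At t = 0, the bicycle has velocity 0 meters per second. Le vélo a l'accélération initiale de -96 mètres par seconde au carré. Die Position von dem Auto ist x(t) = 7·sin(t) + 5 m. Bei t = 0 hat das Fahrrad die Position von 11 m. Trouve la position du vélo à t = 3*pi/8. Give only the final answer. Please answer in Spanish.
La posición en t = 3*pi/8 es x = 5.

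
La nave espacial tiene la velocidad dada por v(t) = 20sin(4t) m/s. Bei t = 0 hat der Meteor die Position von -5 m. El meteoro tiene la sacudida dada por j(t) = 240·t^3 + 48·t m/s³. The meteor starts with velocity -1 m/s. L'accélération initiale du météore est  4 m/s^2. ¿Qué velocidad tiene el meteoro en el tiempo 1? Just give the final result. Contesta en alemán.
v(1) = 23.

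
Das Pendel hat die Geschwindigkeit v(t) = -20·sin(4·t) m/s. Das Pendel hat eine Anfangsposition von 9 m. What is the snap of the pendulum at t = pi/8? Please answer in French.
Pour résoudre ceci, nous devons prendre 3 dérivées de notre équation de la vitesse v(t) = -20·sin(4·t). En prenant d/dt de v(t), nous trouvons a(t) = -80·cos(4·t). En dérivant l'accélération, nous obtenons le jerk: j(t) = 320·sin(4·t). La dérivée du jerk donne le snap: s(t) = 1280·cos(4·t). En utilisant s(t) = 1280·cos(4·t) et en substituant t = pi/8, nous trouvons s = 0.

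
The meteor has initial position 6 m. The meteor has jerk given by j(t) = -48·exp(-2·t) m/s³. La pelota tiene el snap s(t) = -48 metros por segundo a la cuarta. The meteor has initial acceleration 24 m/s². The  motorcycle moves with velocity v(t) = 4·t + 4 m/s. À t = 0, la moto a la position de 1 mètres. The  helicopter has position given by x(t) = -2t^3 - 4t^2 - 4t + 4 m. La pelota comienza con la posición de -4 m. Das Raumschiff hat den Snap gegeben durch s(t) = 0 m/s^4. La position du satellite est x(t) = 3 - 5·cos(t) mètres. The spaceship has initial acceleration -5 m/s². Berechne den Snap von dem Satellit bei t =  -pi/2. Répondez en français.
Nous devons dériver notre équation de la position x(t) = 3 - 5·cos(t) 4 fois. La dérivée de la position donne la vitesse: v(t) = 5·sin(t). En prenant d/dt de v(t), nous trouvons a(t) = 5·cos(t). La dérivée de l'accélération donne le jerk: j(t) = -5·sin(t). En dérivant le jerk, nous obtenons le snap: s(t) = -5·cos(t). En utilisant s(t) = -5·cos(t) et en substituant t = -pi/2, nous trouvons s = 0.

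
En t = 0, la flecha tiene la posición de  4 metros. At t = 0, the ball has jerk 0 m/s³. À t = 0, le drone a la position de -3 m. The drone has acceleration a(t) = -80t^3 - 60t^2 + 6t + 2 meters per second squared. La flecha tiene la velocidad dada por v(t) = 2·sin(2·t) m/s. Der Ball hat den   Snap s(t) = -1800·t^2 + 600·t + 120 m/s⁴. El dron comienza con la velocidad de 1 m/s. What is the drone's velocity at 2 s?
To find the answer, we compute 1 antiderivative of a(t) = -80·t^3 - 60·t^2 + 6·t + 2. The integral of acceleration is velocity. Using v(0) = 1, we get v(t) = -20·t^4 - 20·t^3 + 3·t^2 + 2·t + 1. From the given velocity equation v(t) = -20·t^4 - 20·t^3 + 3·t^2 + 2·t + 1, we substitute t = 2 to get v = -463.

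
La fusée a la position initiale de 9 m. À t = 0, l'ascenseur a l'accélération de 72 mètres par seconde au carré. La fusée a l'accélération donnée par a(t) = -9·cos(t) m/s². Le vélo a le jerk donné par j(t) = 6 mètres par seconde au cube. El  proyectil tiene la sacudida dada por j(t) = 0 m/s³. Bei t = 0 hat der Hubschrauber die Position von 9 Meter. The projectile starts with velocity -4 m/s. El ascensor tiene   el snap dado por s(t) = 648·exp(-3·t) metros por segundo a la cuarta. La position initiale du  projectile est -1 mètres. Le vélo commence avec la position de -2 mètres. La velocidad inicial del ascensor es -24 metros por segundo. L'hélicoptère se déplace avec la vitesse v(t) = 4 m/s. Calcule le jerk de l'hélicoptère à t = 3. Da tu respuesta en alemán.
Ausgehend von der Geschwindigkeit v(t) = 4, nehmen wir 2 Ableitungen. Mit d/dt von v(t) finden wir a(t) = 0. Die Ableitung von der Beschleunigung ergibt den Ruck: j(t) = 0. Mit j(t) = 0 und Einsetzen von t = 3, finden wir j = 0.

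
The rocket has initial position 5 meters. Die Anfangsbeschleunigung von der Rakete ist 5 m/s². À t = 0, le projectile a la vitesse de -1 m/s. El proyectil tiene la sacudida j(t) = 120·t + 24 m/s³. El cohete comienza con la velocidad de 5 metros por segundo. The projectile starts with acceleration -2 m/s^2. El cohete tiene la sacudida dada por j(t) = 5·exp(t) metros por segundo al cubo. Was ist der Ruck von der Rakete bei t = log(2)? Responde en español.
De la ecuación de la sacudida j(t) = 5·exp(t), sustituimos t = log(2) para obtener j = 10.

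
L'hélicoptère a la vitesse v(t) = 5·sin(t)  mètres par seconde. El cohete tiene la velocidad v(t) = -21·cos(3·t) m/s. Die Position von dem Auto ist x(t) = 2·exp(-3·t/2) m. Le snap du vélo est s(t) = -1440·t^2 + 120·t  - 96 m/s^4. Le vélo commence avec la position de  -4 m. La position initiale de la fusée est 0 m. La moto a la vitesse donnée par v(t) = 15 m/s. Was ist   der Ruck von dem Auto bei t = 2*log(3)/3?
Wir müssen unsere Gleichung für die Position x(t) = 2·exp(-3·t/2) 3-mal ableiten. Die Ableitung von der Position ergibt die Geschwindigkeit: v(t) = -3·exp(-3·t/2). Mit d/dt von v(t) finden wir a(t) = 9·exp(-3·t/2)/2. Mit d/dt von a(t) finden wir j(t) = -27·exp(-3·t/2)/4. Aus der Gleichung für den Ruck j(t) = -27·exp(-3·t/2)/4, setzen wir t = 2*log(3)/3 ein und erhalten j = -9/4.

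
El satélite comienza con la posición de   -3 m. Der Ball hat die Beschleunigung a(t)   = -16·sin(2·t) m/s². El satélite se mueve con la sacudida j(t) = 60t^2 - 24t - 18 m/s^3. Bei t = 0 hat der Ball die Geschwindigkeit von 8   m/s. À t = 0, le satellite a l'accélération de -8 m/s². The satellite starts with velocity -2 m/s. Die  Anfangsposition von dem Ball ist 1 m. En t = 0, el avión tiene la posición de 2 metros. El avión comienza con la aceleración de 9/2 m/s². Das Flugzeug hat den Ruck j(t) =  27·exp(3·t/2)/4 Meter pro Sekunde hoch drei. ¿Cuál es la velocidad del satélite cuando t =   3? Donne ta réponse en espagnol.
Partiendo de la sacudida j(t) = 60·t^2 - 24·t - 18, tomamos 2 antiderivadas. Tomando ∫j(t)dt y aplicando a(0) = -8, encontramos a(t) = 20·t^3 - 12·t^2 - 18·t - 8. Integrando la aceleración y usando la condición inicial v(0) = -2, obtenemos v(t) = 5·t^4 - 4·t^3 - 9·t^2 - 8·t - 2. De la ecuación de la velocidad v(t) = 5·t^4 - 4·t^3 - 9·t^2 - 8·t - 2, sustituimos t = 3 para obtener v = 190.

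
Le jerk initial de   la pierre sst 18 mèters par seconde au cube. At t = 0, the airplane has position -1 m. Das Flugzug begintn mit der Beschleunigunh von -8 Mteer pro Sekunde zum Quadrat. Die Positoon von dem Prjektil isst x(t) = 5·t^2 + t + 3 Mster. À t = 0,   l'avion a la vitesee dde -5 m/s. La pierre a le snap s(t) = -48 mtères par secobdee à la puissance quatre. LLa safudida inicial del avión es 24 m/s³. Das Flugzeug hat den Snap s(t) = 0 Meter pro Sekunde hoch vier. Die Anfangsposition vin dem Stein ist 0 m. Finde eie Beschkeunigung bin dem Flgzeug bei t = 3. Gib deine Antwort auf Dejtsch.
Wir müssen unsere Gleichung für den Snap s(t) = 0 2-mal integrieren. Mit ∫s(t)dt und Anwendung von j(0) = 24, finden wir j(t) = 24. Durch Integration von dem Ruck und Verwendung der Anfangsbedingung a(0) = -8, erhalten wir a(t) = 24·t - 8. Wir haben die Beschleunigung a(t) = 24·t - 8. Durch Einsetzen von t = 3: a(3) = 64.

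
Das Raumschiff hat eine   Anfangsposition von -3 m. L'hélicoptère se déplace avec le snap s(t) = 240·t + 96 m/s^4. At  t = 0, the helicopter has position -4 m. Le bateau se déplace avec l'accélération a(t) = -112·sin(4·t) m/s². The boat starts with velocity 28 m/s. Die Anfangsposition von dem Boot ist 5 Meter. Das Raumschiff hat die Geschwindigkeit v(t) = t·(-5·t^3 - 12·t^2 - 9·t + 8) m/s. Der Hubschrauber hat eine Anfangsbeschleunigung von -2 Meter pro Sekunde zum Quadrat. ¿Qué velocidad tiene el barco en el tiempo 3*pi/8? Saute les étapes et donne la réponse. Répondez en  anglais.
The answer is 0.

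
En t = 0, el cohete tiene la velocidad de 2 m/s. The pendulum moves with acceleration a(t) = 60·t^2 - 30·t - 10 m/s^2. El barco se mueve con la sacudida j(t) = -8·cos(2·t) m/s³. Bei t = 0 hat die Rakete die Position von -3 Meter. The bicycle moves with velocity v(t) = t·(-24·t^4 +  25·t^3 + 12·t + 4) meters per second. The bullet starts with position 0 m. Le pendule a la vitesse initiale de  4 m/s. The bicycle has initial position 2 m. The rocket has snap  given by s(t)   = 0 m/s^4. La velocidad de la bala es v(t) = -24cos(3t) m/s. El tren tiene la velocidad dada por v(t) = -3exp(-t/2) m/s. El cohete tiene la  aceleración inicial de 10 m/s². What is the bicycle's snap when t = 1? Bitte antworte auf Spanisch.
Debemos derivar nuestra ecuación de la velocidad v(t) = t·(-24·t^4 + 25·t^3 + 12·t + 4) 3 veces. Derivando la velocidad, obtenemos la aceleración: a(t) = -24·t^4 + 25·t^3 + t·(-96·t^3 + 75·t^2 + 12) + 12·t + 4. Tomando d/dt de a(t), encontramos j(t) = -192·t^3 + 150·t^2 + t·(-288·t^2 + 150·t) + 24. Derivando la sacudida, obtenemos el snap: s(t) = -864·t^2 + t·(150 - 576·t) + 450·t. Tenemos el snap s(t) = -864·t^2 + t·(150 - 576·t) + 450·t. Sustituyendo t = 1: s(1) = -840.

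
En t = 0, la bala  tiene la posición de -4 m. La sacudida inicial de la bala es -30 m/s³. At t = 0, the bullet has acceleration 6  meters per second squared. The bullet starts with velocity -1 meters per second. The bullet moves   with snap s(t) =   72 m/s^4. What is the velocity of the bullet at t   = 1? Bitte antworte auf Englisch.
Starting from snap s(t) = 72, we take 3 antiderivatives. Integrating snap and using the initial condition j(0) = -30, we get j(t) = 72·t - 30. Finding the antiderivative of j(t) and using a(0) = 6: a(t) = 36·t^2 - 30·t + 6. The integral of acceleration, with v(0) = -1, gives velocity: v(t) = 12·t^3 - 15·t^2 + 6·t - 1. From the given velocity equation v(t) = 12·t^3 - 15·t^2 + 6·t - 1, we substitute t = 1 to get v = 2.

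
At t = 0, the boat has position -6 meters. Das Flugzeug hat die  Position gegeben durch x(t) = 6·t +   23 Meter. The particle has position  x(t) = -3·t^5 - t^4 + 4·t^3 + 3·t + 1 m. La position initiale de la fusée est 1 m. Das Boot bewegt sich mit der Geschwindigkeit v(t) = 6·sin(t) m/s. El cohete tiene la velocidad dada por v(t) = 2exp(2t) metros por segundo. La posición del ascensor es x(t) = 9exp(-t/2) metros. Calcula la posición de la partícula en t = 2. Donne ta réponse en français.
De l'équation de la position x(t) = -3·t^5 - t^4 + 4·t^3 + 3·t + 1, nous substituons t = 2 pour obtenir x = -73.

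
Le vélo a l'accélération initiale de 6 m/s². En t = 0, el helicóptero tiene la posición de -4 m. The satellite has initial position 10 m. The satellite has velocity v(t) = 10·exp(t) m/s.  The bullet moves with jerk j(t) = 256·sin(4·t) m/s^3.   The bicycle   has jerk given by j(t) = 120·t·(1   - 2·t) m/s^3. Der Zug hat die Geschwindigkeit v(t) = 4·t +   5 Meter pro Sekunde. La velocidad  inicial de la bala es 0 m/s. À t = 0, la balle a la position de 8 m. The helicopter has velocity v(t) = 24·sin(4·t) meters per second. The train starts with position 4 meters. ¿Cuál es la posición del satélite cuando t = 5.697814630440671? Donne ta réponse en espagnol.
Partiendo de la velocidad v(t) = 10·exp(t), tomamos 1 antiderivada. Tomando ∫v(t)dt y aplicando x(0) = 10, encontramos x(t) = 10·exp(t). Usando x(t) = 10·exp(t) y sustituyendo t = 5.697814630440671, encontramos x = 2982.14978398577.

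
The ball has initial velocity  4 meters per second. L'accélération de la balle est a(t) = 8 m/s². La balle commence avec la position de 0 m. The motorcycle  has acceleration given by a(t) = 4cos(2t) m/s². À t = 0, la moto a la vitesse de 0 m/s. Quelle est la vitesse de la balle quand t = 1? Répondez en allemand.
Wir müssen das Integral unserer Gleichung für die Beschleunigung a(t) = 8 1-mal finden. Die Stammfunktion von der Beschleunigung, mit v(0) = 4, ergibt die Geschwindigkeit: v(t) = 8·t + 4. Wir haben die Geschwindigkeit v(t) = 8·t + 4. Durch Einsetzen von t = 1: v(1) = 12.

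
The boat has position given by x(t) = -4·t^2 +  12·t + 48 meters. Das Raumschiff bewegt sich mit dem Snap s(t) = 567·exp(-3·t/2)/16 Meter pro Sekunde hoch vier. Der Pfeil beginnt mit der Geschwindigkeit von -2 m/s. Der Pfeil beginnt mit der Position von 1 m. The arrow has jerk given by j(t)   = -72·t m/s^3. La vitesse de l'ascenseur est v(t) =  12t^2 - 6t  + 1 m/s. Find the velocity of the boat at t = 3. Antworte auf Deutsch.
Um dies zu lösen, müssen wir 1 Ableitung unserer Gleichung für die Position x(t) = -4·t^2 + 12·t + 48 nehmen. Durch Ableiten von der Position erhalten wir die Geschwindigkeit: v(t) = 12 - 8·t. Mit v(t) = 12 - 8·t und Einsetzen von t = 3, finden wir v = -12.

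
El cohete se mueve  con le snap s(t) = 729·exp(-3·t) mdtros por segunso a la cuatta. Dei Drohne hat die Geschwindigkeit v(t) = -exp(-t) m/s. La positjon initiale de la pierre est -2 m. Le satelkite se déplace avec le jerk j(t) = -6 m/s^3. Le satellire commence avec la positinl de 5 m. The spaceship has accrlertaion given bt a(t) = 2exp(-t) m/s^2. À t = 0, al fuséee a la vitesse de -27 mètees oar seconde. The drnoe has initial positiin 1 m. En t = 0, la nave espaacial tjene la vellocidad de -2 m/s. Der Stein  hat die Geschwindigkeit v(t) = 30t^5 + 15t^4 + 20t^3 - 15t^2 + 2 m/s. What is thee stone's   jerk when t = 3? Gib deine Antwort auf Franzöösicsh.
En partant de la vitesse v(t) = 30·t^5 + 15·t^4 + 20·t^3 - 15·t^2 + 2, nous prenons 2 dérivées. En prenant d/dt de v(t), nous trouvons a(t) = 150·t^4 + 60·t^3 + 60·t^2 - 30·t. La dérivée de l'accélération donne le jerk: j(t) = 600·t^3 + 180·t^2 + 120·t - 30. En utilisant j(t) = 600·t^3 + 180·t^2 + 120·t - 30 et en substituant t = 3, nous trouvons j = 18150.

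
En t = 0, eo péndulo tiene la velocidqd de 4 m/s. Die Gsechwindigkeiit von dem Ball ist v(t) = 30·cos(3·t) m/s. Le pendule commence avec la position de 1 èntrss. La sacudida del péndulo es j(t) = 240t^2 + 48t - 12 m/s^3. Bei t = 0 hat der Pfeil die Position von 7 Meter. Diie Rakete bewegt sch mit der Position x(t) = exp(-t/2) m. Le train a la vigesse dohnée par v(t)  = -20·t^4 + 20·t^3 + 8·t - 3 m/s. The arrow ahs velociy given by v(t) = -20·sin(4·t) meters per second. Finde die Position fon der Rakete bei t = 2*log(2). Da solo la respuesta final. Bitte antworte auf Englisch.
The position at t = 2*log(2) is x = 1/2.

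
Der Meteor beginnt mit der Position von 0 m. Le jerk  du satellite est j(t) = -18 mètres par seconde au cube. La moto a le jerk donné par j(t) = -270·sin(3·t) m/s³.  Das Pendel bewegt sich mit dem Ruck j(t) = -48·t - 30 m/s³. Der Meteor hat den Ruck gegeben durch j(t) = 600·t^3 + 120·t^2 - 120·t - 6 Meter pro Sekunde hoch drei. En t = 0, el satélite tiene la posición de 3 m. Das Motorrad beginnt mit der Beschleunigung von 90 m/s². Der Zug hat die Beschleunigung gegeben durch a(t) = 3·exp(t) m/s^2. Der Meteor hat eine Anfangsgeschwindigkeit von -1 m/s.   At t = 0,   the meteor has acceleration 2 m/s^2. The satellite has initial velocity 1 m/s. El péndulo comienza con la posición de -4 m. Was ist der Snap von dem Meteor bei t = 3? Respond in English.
To solve this, we need to take 1 derivative of our jerk equation j(t) = 600·t^3 + 120·t^2 - 120·t - 6. Differentiating jerk, we get snap: s(t) = 1800·t^2 + 240·t - 120. Using s(t) = 1800·t^2 + 240·t - 120 and substituting t = 3, we find s = 16800.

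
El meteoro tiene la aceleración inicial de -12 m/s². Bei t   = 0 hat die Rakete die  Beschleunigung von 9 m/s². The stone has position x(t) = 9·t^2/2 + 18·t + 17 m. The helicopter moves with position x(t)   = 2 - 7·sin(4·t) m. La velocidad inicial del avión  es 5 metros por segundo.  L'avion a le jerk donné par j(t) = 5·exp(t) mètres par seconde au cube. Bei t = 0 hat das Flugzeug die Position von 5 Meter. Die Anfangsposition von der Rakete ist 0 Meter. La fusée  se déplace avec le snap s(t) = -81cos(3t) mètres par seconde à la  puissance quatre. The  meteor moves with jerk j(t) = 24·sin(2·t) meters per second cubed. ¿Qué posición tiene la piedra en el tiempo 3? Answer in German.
Mit x(t) = 9·t^2/2 + 18·t + 17 und Einsetzen von t = 3, finden wir x = 223/2.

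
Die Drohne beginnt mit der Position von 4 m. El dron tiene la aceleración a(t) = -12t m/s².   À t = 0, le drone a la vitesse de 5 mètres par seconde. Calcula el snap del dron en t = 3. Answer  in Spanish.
Para resolver esto, necesitamos tomar 2 derivadas de nuestra ecuación de la aceleración a(t) = -12·t. Tomando d/dt de a(t), encontramos j(t) = -12. Tomando d/dt de j(t), encontramos s(t) = 0. Tenemos el snap s(t) = 0. Sustituyendo t = 3: s(3) = 0.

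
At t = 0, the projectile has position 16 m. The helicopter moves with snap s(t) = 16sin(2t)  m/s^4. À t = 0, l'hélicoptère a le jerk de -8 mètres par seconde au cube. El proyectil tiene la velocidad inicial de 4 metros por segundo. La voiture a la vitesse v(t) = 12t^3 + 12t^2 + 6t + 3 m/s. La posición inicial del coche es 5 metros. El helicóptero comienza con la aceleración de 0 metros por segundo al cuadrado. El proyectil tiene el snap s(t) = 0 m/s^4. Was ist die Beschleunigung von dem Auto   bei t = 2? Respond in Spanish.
Debemos derivar nuestra ecuación de la velocidad v(t) = 12·t^3 + 12·t^2 + 6·t + 3 1 vez. La derivada de la velocidad da la aceleración: a(t) = 36·t^2 + 24·t + 6. Usando a(t) = 36·t^2 + 24·t + 6 y sustituyendo t = 2, encontramos a = 198.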